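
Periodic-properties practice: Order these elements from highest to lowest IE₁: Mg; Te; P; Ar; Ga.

Mg is in period 3, group 2; P is in period 3, group 15; Ar is in period 3, group 18; Ga is in period 4, group 13; Te is in period 5, group 16.
First ionization energy rises across a period (greater Z_eff holds electrons more tightly) and falls down a group (valence electrons are farther from the nucleus).
Neither a single period nor a single group — weigh both effects.
Mg > Ga: the two effects oppose for this pair; the down-group effect wins (738 vs 579 kJ/mol).
Te > Mg: the two effects oppose for this pair; the across-period effect wins (869 vs 738 kJ/mol).
P > Te: period and group pull opposite ways; the down-group shift dominates (1012 vs 869 kJ/mol).
Ar > P: Ar lies to the right of P in period 3, so the across-period effect alone puts Ar higher.
Tabulated first ionization energy (kJ/mol): Mg 738, P 1012, Ar 1521, Ga 579, Te 869.
So from highest to lowest: Ar > P > Te > Mg > Ga.

Ar > P > Te > Mg > Ga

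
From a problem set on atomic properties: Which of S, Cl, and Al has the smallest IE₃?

IE_3 is the cost of taking one more electron from the +2 cation: S²⁺ still has 4 valence electrons; Cl²⁺ still has 5 valence electrons; Al²⁺ still has 1 valence electron.
All are still removing valence electrons, so compare the +2 ions as you would atoms: IE_3 generally rises across a period (higher Z_eff) and falls down a group (larger shell), subject to the usual subshell exceptions.
Valence configurations: S²⁺ [Ne]3s²3p², Cl²⁺ [Ne]3s²3p³, Al²⁺ [Ne]3s¹.
Tabulated IE_3 (kJ/mol): S 3357, Cl 3822, Al 2745.
Hence IE_3: Al < S < Cl.

Al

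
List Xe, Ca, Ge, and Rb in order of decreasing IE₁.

IE₁ increases left→right with effective nuclear charge and decreases top→bottom as the valence shell moves farther out.
These span different periods and groups, so the two trends combine.
Ca > Rb: both effects reinforce here, so Ca is clearly the higher of the two.
Ge > Ca: Ge lies to the right of Ca in period 4, so the across-period effect alone puts Ge higher.
Xe > Ge: period and group pull opposite ways; the across-period shift dominates (1170 vs 762 kJ/mol).
For reference (kJ/mol): Ca 590, Ge 762, Rb 403, Xe 1170.
So from highest to lowest: Xe > Ge > Ca > Rb.

Xe, Ge, Ca, Rb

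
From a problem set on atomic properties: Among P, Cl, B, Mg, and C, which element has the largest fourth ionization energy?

B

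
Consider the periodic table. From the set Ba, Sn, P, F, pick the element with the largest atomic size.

Ba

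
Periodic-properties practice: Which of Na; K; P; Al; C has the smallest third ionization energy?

Consider each +2 ion: Na²⁺ is already 1 electron into the core; K²⁺ is already 1 electron into the core; P²⁺ still has 3 valence electrons; Al²⁺ still has 1 valence electron; C²⁺ still has 2 valence electrons.
Usually core removal costs more than valence removal, but here the competition is close: a tightly held n=2 valence electron can cost more to remove than an n=3 core electron, so the actual values have to decide it.
Valence configurations: P²⁺ [Ne]3s²3p¹, Al²⁺ [Ne]3s¹, C²⁺ [He]2s².
The numbers (kJ/mol): Na 6910, K 4420, P 2914, Al 2745, C 4620.
Overall IE_3 order: Al < P < K < C < Na.

Al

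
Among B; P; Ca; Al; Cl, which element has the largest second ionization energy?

B

The second ionization energy removes an electron from the +1 ion. For each element: B⁺ still has 2 valence electrons; P⁺ still has 4 valence electrons; Ca⁺ still has 1 valence electron; Al⁺ still has 2 valence electrons; Cl⁺ still has 6 valence electrons.
All are still removing valence electrons, so compare the +1 ions as you would atoms: IE_2 generally rises across a period (higher Z_eff) and falls down a group (larger shell), subject to the usual subshell exceptions.
Valence configurations: B⁺ [He]2s², P⁺ [Ne]3s²3p², Ca⁺ [Ar]4s¹, Al⁺ [Ne]3s², Cl⁺ [Ne]3s²3p⁴.
Approximate IE_2 values (kJ/mol): B 2427, P 1907, Ca 1145, Al 1817, Cl 2298.
Overall IE_2 order: Ca < Al < P < Cl < B.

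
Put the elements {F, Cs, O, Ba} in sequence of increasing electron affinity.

Ba < Cs < O < F

O is in period 2, group 16; F is in period 2, group 17; Cs is in period 6, group 1; Ba is in period 6, group 2.
Electron affinity generally becomes more exothermic across a period toward the halogens and less exothermic down a group.
Neither a single period nor a single group — weigh both effects.
Cs > Ba: this pair runs against the simple trend — see the exception note.
O > Cs: both effects reinforce here, so O is clearly the higher of the two.
F > O: F lies to the right of O in period 2, so the across-period effect alone puts F higher.
Note the exception: Cs has a higher electron affinity than Ba, contrary to the simple trend — adding an electron to Ba (ns²) has to open a new, higher-energy np subshell, which is unfavourable.
For reference (kJ/mol): O 141, F 328, Cs 46, Ba 14.
So from lowest to highest: Ba < Cs < O < F.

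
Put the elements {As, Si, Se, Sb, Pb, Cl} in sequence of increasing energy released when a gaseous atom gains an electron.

Si is in period 3, group 14; Cl is in period 3, group 17; As is in period 4, group 15; Se is in period 4, group 16; Sb is in period 5, group 15; Pb is in period 6, group 14.
Atoms with high Z_eff and room in the valence shell (especially the halogens) have the most exothermic electron affinities.
Here both period and group differ, so the two effects have to be weighed against each other.
As > Pb: both effects reinforce here, so As is clearly the higher of the two.
Sb > As: this pair runs against the simple trend — see the exception note.
Si > Sb: the two effects oppose for this pair; the down-group effect wins (134 vs 103 kJ/mol).
Se > Si: the two effects oppose for this pair; the across-period effect wins (195 vs 134 kJ/mol).
Cl > Se: both effects reinforce here, so Cl is clearly the higher of the two.
Note the exception: Sb has a higher electron affinity than As, contrary to the simple trend — both are half-filled np³, but the pairing/repulsion penalty for the added electron shrinks as the p orbitals become larger and more diffuse down the group, and for Sb that outweighs the weaker nuclear attraction.
For reference (kJ/mol): Si 134, Cl 349, As 78, Se 195, Sb 103, Pb 35.
So from lowest to highest: Pb < As < Sb < Si < Se < Cl.

Pb, As, Sb, Si, Se, Cl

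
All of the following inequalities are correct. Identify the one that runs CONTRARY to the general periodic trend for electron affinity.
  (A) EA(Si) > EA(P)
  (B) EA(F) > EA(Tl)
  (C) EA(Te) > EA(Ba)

(A)

The general trend: electron affinity increases across a period and decreases down a group.
(A) Si (period 3, group 14) vs P (period 3, group 15): the stated order contradicts the simple trend.
(B) F (period 2, group 17) vs Tl (period 6, group 13): the stated order agrees with the simple trend.
(C) Te (period 5, group 16) vs Ba (period 6, group 2): the stated order agrees with the simple trend.
The exception is (A): adding an electron to P's half-filled 3p³ is unfavourable, so Si (3p²) has the more exothermic EA.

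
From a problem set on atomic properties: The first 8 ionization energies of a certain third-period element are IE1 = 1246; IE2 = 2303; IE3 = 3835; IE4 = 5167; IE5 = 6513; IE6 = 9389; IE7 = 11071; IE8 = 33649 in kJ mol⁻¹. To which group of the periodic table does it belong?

Group 17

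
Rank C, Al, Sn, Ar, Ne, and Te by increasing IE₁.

C is in period 2, group 14; Ne is in period 2, group 18; Al is in period 3, group 13; Ar is in period 3, group 18; Sn is in period 5, group 14; Te is in period 5, group 16.
IE₁ increases left→right with effective nuclear charge and decreases top→bottom as the valence shell moves farther out.
Here both period and group differ, so the two effects have to be weighed against each other.
Sn > Al: the two effects oppose for this pair; the across-period effect wins (709 vs 578 kJ/mol).
Te > Sn: Te lies to the right of Sn in period 5, so the across-period effect alone puts Te higher.
C > Te: period and group pull opposite ways; the down-group shift dominates (1086 vs 869 kJ/mol).
Ar > C: the two effects oppose for this pair; the across-period effect wins (1521 vs 1086 kJ/mol).
Ne > Ar: Ne sits above Ar in group 18, so the down-group effect alone puts Ne higher.
Tabulated first ionization energy (kJ/mol): C 1086, Ne 2081, Al 578, Ar 1521, Sn 709, Te 869.
So from lowest to highest: Al < Sn < Te < C < Ar < Ne.

Al, Sn, Te, C, Ar, Ne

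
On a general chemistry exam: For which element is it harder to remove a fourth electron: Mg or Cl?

Mg

Consider each +3 ion: Mg³⁺ is already 1 electron into the core; Cl³⁺ still has 4 valence electrons.
Pulling an electron out of a noble-gas core costs far more than removing a remaining valence electron, so Mg sits at the high end of IE_4.
Approximate IE_4 values (kJ/mol): Mg 10543, Cl 5159.
So the fourth ionization energies run Cl < Mg.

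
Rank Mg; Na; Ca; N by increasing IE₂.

Ca, Mg, N, Na

IE_2 is the cost of taking one more electron from the +1 cation: Mg⁺ still has 1 valence electron; Na⁺ is the bare [Ne] core; Ca⁺ still has 1 valence electron; N⁺ still has 4 valence electrons.
Pulling an electron out of a noble-gas core costs far more than removing a remaining valence electron, so Na sits at the high end of IE_2.
Valence configurations: Mg⁺ [Ne]3s¹, Ca⁺ [Ar]4s¹, N⁺ [He]2s²2p².
Approximate IE_2 values (kJ/mol): Mg 1451, Na 4562, Ca 1145, N 2856.
Hence IE_2: Ca < Mg < N < Na.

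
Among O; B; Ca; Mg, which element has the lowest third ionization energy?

B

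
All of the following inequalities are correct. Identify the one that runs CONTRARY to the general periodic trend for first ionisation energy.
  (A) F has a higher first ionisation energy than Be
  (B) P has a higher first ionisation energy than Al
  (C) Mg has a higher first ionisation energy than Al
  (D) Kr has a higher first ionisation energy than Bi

(C)

The general trend: first ionisation energy increases across a period and decreases down a group.
(A) F (period 2, group 17) vs Be (period 2, group 2): the stated order agrees with the simple trend.
(B) P (period 3, group 15) vs Al (period 3, group 13): the stated order agrees with the simple trend.
(C) Mg (period 3, group 2) vs Al (period 3, group 13): the stated order contradicts the simple trend.
(D) Kr (period 4, group 18) vs Bi (period 6, group 15): the stated order agrees with the simple trend.
The exception is (C): Al's single 3p electron is easier to remove than one from Mg's filled 3s².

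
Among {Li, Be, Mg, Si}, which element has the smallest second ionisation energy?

Mg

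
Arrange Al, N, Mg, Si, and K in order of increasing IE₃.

Al < Si < K < N < Mg

Consider each +2 ion: Al²⁺ still has 1 valence electron; N²⁺ still has 3 valence electrons; Mg²⁺ is the bare [Ne] core; Si²⁺ still has 2 valence electrons; K²⁺ is already 1 electron into the core.
Usually core removal costs more than valence removal, but here the competition is close: a tightly held n=2 valence electron can cost more to remove than an n=3 core electron, so the actual values have to decide it.
Valence configurations: Al²⁺ [Ne]3s¹, N²⁺ [He]2s²2p¹, Si²⁺ [Ne]3s².
Tabulated IE_3 (kJ/mol): Al 2745, N 4578, Mg 7733, Si 3232, K 4420.
Hence IE_3: Al < Si < K < N < Mg.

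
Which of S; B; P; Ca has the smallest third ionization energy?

P

The third ionization energy removes an electron from the +2 ion. For each element: S²⁺ still has 4 valence electrons; B²⁺ still has 1 valence electron; P²⁺ still has 3 valence electrons; Ca²⁺ is the bare [Ar] core.
Core electrons are held far more tightly than valence electrons, so Ca tops the IE_3 order.
Valence configurations: S²⁺ [Ne]3s²3p², B²⁺ [He]2s¹, P²⁺ [Ne]3s²3p¹.
The numbers (kJ/mol): S 3357, B 3660, P 2914, Ca 4912.
Overall IE_3 order: P < S < B < Ca.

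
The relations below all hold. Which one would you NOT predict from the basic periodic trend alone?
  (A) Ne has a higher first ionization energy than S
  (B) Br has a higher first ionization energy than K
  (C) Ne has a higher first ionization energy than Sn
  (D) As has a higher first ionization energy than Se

(D)

The general trend: first ionization energy increases across a period and decreases down a group.
(A) Ne (period 2, group 18) vs S (period 3, group 16): the stated order agrees with the simple trend.
(B) Br (period 4, group 17) vs K (period 4, group 1): the stated order agrees with the simple trend.
(C) Ne (period 2, group 18) vs Sn (period 5, group 14): the stated order agrees with the simple trend.
(D) As (period 4, group 15) vs Se (period 4, group 16): the stated order contradicts the simple trend.
The exception is (D): Se (4p⁴) ionizes more easily than half-filled As (4p³).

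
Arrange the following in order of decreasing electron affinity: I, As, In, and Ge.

I > Ge > As > In

EA tends to increase across a period and decrease down a group, though the pattern is less regular than for IE or radius.
Here both period and group differ, so the two effects have to be weighed against each other.
As > In: relative to In, both the across-period and down-group shifts push As's electron affinity up.
Ge > As: this pair runs against the simple trend — see the exception note.
I > Ge: period and group pull opposite ways; the across-period shift dominates (295 vs 119 kJ/mol).
Note the exception: Ge has a higher electron affinity than As, contrary to the simple trend — adding an electron to As's half-filled 4p³ is unfavourable, so Ge (4p²) has the more exothermic EA.
Approximate values (kJ/mol): Ge 119, As 78, In 29, I 295.
So from highest to lowest: I > Ge > As > In.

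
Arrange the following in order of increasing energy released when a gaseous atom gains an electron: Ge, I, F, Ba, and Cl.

Ba < Ge < I < F < Cl

F is in period 2, group 17; Cl is in period 3, group 17; Ge is in period 4, group 14; I is in period 5, group 17; Ba is in period 6, group 2.
Electron affinity generally becomes more exothermic across a period toward the halogens and less exothermic down a group.
Here both period and group differ, so the two effects have to be weighed against each other.
Ge > Ba: relative to Ba, both the across-period and down-group shifts push Ge's electron affinity up.
I > Ge: period and group pull opposite ways; the across-period shift dominates (295 vs 119 kJ/mol).
F > I: F sits above I in group 17, so the down-group effect alone puts F higher.
Cl > F: this pair runs against the simple trend — see the exception note.
Note the exception: Cl has a higher electron affinity than F, contrary to the simple trend — F's small 2p subshell makes the incoming electron feel strong e⁻–e⁻ repulsion, so Cl actually releases more energy on gaining an electron.
For reference (kJ/mol): F 328, Cl 349, Ge 119, I 295, Ba 14.
So from lowest to highest: Ba < Ge < I < F < Cl.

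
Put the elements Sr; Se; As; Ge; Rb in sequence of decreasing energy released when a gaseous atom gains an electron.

Ge is in period 4, group 14; As is in period 4, group 15; Se is in period 4, group 16; Rb is in period 5, group 1; Sr is in period 5, group 2.
EA tends to increase across a period and decrease down a group, though the pattern is less regular than for IE or radius.
Neither a single period nor a single group — weigh both effects.
Rb > Sr: this pair runs against the simple trend — see the exception note.
As > Rb: both effects reinforce here, so As is clearly the higher of the two.
Ge > As: this pair runs against the simple trend — see the exception note.
Se > Ge: both are in period 4; the period trend gives Se the larger value.
Note the exception: Rb has a higher electron affinity than Sr, contrary to the simple trend — adding an electron to Sr (ns²) has to open a new, higher-energy np subshell, which is unfavourable.
Note the exception: Ge has a higher electron affinity than As, contrary to the simple trend — adding an electron to As's half-filled 4p³ is unfavourable, so Ge (4p²) has the more exothermic EA.
Tabulated electron affinity (kJ/mol): Ge 119, As 78, Se 195, Rb 47, Sr 5.
So from highest to lowest: Se > Ge > As > Rb > Sr.

Se, Ge, As, Rb, Sr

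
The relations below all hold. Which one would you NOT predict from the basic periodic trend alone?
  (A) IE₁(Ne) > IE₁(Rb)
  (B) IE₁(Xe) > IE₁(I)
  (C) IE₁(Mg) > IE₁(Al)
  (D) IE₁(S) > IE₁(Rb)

The general trend: first ionisation energy increases across a period and decreases down a group.
(A) Ne (period 2, group 18) vs Rb (period 5, group 1): the stated order agrees with the simple trend.
(B) Xe (period 5, group 18) vs I (period 5, group 17): the stated order agrees with the simple trend.
(C) Mg (period 3, group 2) vs Al (period 3, group 13): the stated order contradicts the simple trend.
(D) S (period 3, group 16) vs Rb (period 5, group 1): the stated order agrees with the simple trend.
The exception is (C): Al's single 3p electron is easier to remove than one from Mg's filled 3s².

(C)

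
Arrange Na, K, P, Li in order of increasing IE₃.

P < K < Na < Li

Consider each +2 ion: Na²⁺ is already 1 electron into the core; K²⁺ is already 1 electron into the core; P²⁺ still has 3 valence electrons; Li²⁺ is already 1 electron into the core.
Core electrons are held far more tightly than valence electrons, so K, Na and Li top the IE_3 order.
The numbers (kJ/mol): Na 6910, K 4420, P 2914, Li 11815.
Hence IE_3: P < K < Na < Li.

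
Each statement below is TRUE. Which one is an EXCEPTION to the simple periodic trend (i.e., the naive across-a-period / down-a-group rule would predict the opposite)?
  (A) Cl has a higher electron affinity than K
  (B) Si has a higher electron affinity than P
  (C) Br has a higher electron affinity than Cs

(B)

The general trend: electron affinity increases across a period and decreases down a group.
(A) Cl (period 3, group 17) vs K (period 4, group 1): the stated order agrees with the simple trend.
(B) Si (period 3, group 14) vs P (period 3, group 15): the stated order contradicts the simple trend.
(C) Br (period 4, group 17) vs Cs (period 6, group 1): the stated order agrees with the simple trend.
The exception is (B): adding an electron to P's half-filled 3p³ is unfavourable, so Si (3p²) has the more exothermic EA.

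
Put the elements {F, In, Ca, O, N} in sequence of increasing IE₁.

In, Ca, O, N, F

N is in period 2, group 15; O is in period 2, group 16; F is in period 2, group 17; Ca is in period 4, group 2; In is in period 5, group 13.
First ionization energy rises across a period (greater Z_eff holds electrons more tightly) and falls down a group (valence electrons are farther from the nucleus).
Neither a single period nor a single group — weigh both effects.
Ca > In: the two effects oppose for this pair; the down-group effect wins (590 vs 558 kJ/mol).
O > Ca: relative to Ca, both the across-period and down-group shifts push O's first ionization energy up.
N > O: this pair runs against the simple trend — see the exception note.
F > N: F lies to the right of N in period 2, so the across-period effect alone puts F higher.
Note the exception: N has a higher first ionization energy than O, contrary to the simple trend — pairing an electron in O's 2p⁴ costs repulsion energy, so O ionizes more easily than half-filled N (2p³).
Approximate values (kJ/mol): N 1402, O 1314, F 1681, Ca 590, In 558.
So from lowest to highest: In < Ca < O < N < F.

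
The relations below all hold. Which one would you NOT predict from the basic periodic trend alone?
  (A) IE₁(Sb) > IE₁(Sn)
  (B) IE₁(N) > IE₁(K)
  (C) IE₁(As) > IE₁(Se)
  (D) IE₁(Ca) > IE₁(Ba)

The general trend: IE₁ increases across a period and decreases down a group.
(A) Sb (period 5, group 15) vs Sn (period 5, group 14): the stated order agrees with the simple trend.
(B) N (period 2, group 15) vs K (period 4, group 1): the stated order agrees with the simple trend.
(C) As (period 4, group 15) vs Se (period 4, group 16): the stated order contradicts the simple trend.
(D) Ca (period 4, group 2) vs Ba (period 6, group 2): the stated order agrees with the simple trend.
The exception is (C): Se (4p⁴) ionizes more easily than half-filled As (4p³).

(C)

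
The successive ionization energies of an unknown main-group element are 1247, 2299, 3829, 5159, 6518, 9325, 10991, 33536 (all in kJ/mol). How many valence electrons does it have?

Look for the largest jump between consecutive ionization energies: IE8/IE7 ≈ 3.1, far larger than any earlier ratio.
That jump marks the point where a core electron is being removed. So the atom has 7 valence electrons.

7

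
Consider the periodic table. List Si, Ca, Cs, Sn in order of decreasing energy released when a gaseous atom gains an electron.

Si > Sn > Cs > Ca

Si is in period 3, group 14; Ca is in period 4, group 2; Sn is in period 5, group 14; Cs is in period 6, group 1.
EA tends to increase across a period and decrease down a group, though the pattern is less regular than for IE or radius.
Neither a single period nor a single group — weigh both effects.
Cs > Ca: this pair runs against the simple trend — see the exception note.
Sn > Cs: both effects reinforce here, so Sn is clearly the higher of the two.
Si > Sn: they share group 14; the group trend gives Si the larger value.
Note the exception: Cs has a higher electron affinity than Ca, contrary to the simple trend — adding an electron to Ca (ns²) has to open a new, higher-energy np subshell, which is unfavourable.
Approximate values (kJ/mol): Si 134, Ca 2, Sn 107, Cs 46.
So from highest to lowest: Si > Sn > Cs > Ca.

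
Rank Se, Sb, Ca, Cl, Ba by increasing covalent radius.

Cl is in period 3, group 17; Ca is in period 4, group 2; Se is in period 4, group 16; Sb is in period 5, group 15; Ba is in period 6, group 2.
Moving right in a period, electrons are added to the same shell under a stronger nuclear pull, so atoms get smaller; moving down, a new shell is opened and atoms get larger.
These span different periods and groups, so the two trends combine.
Se > Cl: relative to Cl, both the across-period and down-group shifts push Se's atomic radius up.
Sb > Se: both effects reinforce here, so Sb is clearly the larger of the two.
Ca > Sb: period and group pull opposite ways; the across-period shift dominates (171 vs 140 pm).
Ba > Ca: Ba sits below Ca in group 2, so the down-group effect alone puts Ba larger.
Approximate values (pm): Cl 99, Ca 171, Se 116, Sb 140, Ba 196.
So from smallest to largest: Cl < Se < Sb < Ca < Ba.

Cl < Se < Sb < Ca < Ba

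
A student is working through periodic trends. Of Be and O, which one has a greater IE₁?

O

Be is in period 2, group 2; O is in period 2, group 16.
Across a period the outer electron is held more tightly (higher IE₁); down a group it sits in a higher shell, more shielded, and comes off more easily.
All lie in period 2, so first ionization energy increases left to right.
So O has the greater IE₁ (O > Be).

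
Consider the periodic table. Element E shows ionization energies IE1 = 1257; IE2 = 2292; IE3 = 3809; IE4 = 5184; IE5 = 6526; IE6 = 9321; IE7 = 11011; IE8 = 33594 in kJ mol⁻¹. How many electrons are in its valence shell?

7

Look for the largest jump between consecutive ionization energies: IE8/IE7 ≈ 3.1, far larger than any earlier ratio.
That jump marks the point where a core electron is being removed. So the atom has 7 valence electrons.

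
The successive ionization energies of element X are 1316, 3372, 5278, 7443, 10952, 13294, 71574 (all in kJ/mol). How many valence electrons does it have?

6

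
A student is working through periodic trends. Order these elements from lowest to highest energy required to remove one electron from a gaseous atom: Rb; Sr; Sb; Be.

Rb < Sr < Sb < Be

Across a period the outer electron is held more tightly (higher IE₁); down a group it sits in a higher shell, more shielded, and comes off more easily.
Neither a single period nor a single group — weigh both effects.
Sr > Rb: Sr lies to the right of Rb in period 5, so the across-period effect alone puts Sr higher.
Sb > Sr: Sb lies to the right of Sr in period 5, so the across-period effect alone puts Sb higher.
Be > Sb: the two effects oppose for this pair; the down-group effect wins (900 vs 831 kJ/mol).
Approximate values (kJ/mol): Be 900, Rb 403, Sr 550, Sb 831.
So from lowest to highest: Rb < Sr < Sb < Be.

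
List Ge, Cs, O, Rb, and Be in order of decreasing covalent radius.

Be is in period 2, group 2; O is in period 2, group 16; Ge is in period 4, group 14; Rb is in period 5, group 1; Cs is in period 6, group 1.
Moving right in a period, electrons are added to the same shell under a stronger nuclear pull, so atoms get smaller; moving down, a new shell is opened and atoms get larger.
These span different periods and groups, so the two trends combine.
Be > O: both are in period 2; the period trend gives Be the larger value.
Ge > Be: period and group pull opposite ways; the down-group shift dominates (121 vs 102 pm).
Rb > Ge: both effects reinforce here, so Rb is clearly the larger of the two.
Cs > Rb: Cs sits below Rb in group 1, so the down-group effect alone puts Cs larger.
Tabulated atomic radius (pm): Be 102, O 63, Ge 121, Rb 210, Cs 232.
So from largest to smallest: Cs > Rb > Ge > Be > O.

Cs > Rb > Ge > Be > O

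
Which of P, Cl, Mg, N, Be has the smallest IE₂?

After 1 electron has been removed, what remains? P⁺ still has 4 valence electrons; Cl⁺ still has 6 valence electrons; Mg⁺ still has 1 valence electron; N⁺ still has 4 valence electrons; Be⁺ still has 1 valence electron.
All are still removing valence electrons, so compare the +1 ions as you would atoms: IE_2 generally rises across a period (higher Z_eff) and falls down a group (larger shell), subject to the usual subshell exceptions.
Valence configurations: P⁺ [Ne]3s²3p², Cl⁺ [Ne]3s²3p⁴, Mg⁺ [Ne]3s¹, N⁺ [He]2s²2p², Be⁺ [He]2s¹.
Tabulated IE_2 (kJ/mol): P 1907, Cl 2298, Mg 1451, N 2856, Be 1757.
Putting it together, IE_2: Mg < Be < P < Cl < N.

Mg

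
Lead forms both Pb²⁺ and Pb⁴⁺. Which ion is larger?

Pb²⁺

Both ions have Z = 82 protons, but Pb⁴⁺ has lost more electrons, so its remaining electrons feel a larger effective nuclear charge per electron and are pulled in more tightly.
Higher positive charge → smaller ion, so Pb²⁺ > Pb⁴⁺.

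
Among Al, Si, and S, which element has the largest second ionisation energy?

S

Consider each +1 ion: Al⁺ still has 2 valence electrons; Si⁺ still has 3 valence electrons; S⁺ still has 5 valence electrons.
All are still removing valence electrons, so compare the +1 ions as you would atoms: IE_2 generally rises across a period (higher Z_eff) and falls down a group (larger shell), subject to the usual subshell exceptions.
Valence configurations: Al⁺ [Ne]3s², Si⁺ [Ne]3s²3p¹, S⁺ [Ne]3s²3p³.
Si⁺ loses a lone 3p electron whereas Al⁺ must break into a filled 3s² pair, so IE_2(Al) > IE_2(Si) even though Si has the higher nuclear charge.
Tabulated IE_2 (kJ/mol): Al 1817, Si 1577, S 2252.
Overall IE_2 order: Si < Al < S.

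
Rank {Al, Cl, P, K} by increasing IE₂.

Consider each +1 ion: Al⁺ still has 2 valence electrons; Cl⁺ still has 6 valence electrons; P⁺ still has 4 valence electrons; K⁺ is the bare [Ar] core.
Breaking into a closed-shell core is much more expensive than removing a leftover valence electron — K has the largest IE_2 here.
Valence configurations: Al⁺ [Ne]3s², Cl⁺ [Ne]3s²3p⁴, P⁺ [Ne]3s²3p².
The numbers (kJ/mol): Al 1817, Cl 2298, P 1907, K 3052.
So the second ionization energies run Al < P < Cl < K.

Al < P < Cl < K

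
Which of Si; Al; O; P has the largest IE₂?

O

After 1 electron has been removed, what remains? Si⁺ still has 3 valence electrons; Al⁺ still has 2 valence electrons; O⁺ still has 5 valence electrons; P⁺ still has 4 valence electrons.
All are still removing valence electrons, so compare the +1 ions as you would atoms: IE_2 generally rises across a period (higher Z_eff) and falls down a group (larger shell), subject to the usual subshell exceptions.
Valence configurations: Si⁺ [Ne]3s²3p¹, Al⁺ [Ne]3s², O⁺ [He]2s²2p³, P⁺ [Ne]3s²3p².
Si⁺ loses a lone 3p electron whereas Al⁺ must break into a filled 3s² pair, so IE_2(Al) > IE_2(Si) even though Si has the higher nuclear charge.
Approximate IE_2 values (kJ/mol): Si 1577, Al 1817, O 3388, P 1907.
So the second ionization energies run Si < Al < P < O.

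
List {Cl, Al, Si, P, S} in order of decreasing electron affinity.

Al is in period 3, group 13; Si is in period 3, group 14; P is in period 3, group 15; S is in period 3, group 16; Cl is in period 3, group 17.
Atoms with high Z_eff and room in the valence shell (especially the halogens) have the most exothermic electron affinities.
All lie in period 3; the across-period trend (electron affinity increases left to right) applies, with the exception below.
Note the exception: Si has a higher electron affinity than P, contrary to the simple trend — adding an electron to P's half-filled 3p³ is unfavourable, so Si (3p²) has the more exothermic EA.
For reference (kJ/mol): Al 42, Si 134, P 72, S 200, Cl 349.
So from highest to lowest: Cl > S > Si > P > Al.

Cl > S > Si > P > Al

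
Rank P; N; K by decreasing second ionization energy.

K > N > P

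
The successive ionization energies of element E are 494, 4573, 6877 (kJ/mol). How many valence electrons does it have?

Look for the largest jump between consecutive ionization energies: IE2/IE1 ≈ 9.3, far larger than any earlier ratio.
That jump marks the point where a core electron is being removed. So the atom has 1 valence electron.

1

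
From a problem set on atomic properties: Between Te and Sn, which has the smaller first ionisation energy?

Sn is in period 5, group 14; Te is in period 5, group 16.
First ionization energy rises across a period (greater Z_eff holds electrons more tightly) and falls down a group (valence electrons are farther from the nucleus).
All lie in period 5, so first ionization energy increases left to right.
So Sn has the smaller first ionisation energy (Sn < Te).

Sn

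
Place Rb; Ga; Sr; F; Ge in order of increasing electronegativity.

Rb < Sr < Ga < Ge < F

F is in period 2, group 17; Ga is in period 4, group 13; Ge is in period 4, group 14; Rb is in period 5, group 1; Sr is in period 5, group 2.
Electronegativity increases across a period and decreases down a group, tracking effective nuclear charge and atomic size.
Neither a single period nor a single group — weigh both effects.
Sr > Rb: both are in period 5; the period trend gives Sr the larger value.
Ga > Sr: relative to Sr, both the across-period and down-group shifts push Ga's electronegativity up.
Ge > Ga: Ge lies to the right of Ga in period 4, so the across-period effect alone puts Ge higher.
F > Ge: both effects reinforce here, so F is clearly the higher of the two.
Approximate values (Pauling): F 3.98, Ga 1.81, Ge 2.01, Rb 0.82, Sr 0.95.
So from lowest to highest: Rb < Sr < Ga < Ge < F.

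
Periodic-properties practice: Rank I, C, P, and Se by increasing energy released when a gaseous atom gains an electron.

P, C, Se, I

C is in period 2, group 14; P is in period 3, group 15; Se is in period 4, group 16; I is in period 5, group 17.
Adding an electron releases more energy for atoms nearer the top right (short of the noble gases).
These sit on a diagonal, where the across-period and down-group effects partly cancel.
C > P: period and group pull opposite ways; the down-group shift dominates (122 vs 72 kJ/mol).
Se > C: period and group pull opposite ways; the across-period shift dominates (195 vs 122 kJ/mol).
I > Se: period and group pull opposite ways; the across-period shift dominates (295 vs 195 kJ/mol).
Tabulated electron affinity (kJ/mol): C 122, P 72, Se 195, I 295.
So from lowest to highest: P < C < Se < I.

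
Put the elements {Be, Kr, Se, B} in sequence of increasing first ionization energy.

B < Be < Se < Kr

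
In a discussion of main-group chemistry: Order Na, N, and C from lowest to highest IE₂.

The second ionization energy removes an electron from the +1 ion. For each element: Na⁺ is the bare [Ne] core; N⁺ still has 4 valence electrons; C⁺ still has 3 valence electrons.
Core electrons are held far more tightly than valence electrons, so Na tops the IE_2 order.
Valence configurations: N⁺ [He]2s²2p², C⁺ [He]2s²2p¹.
Tabulated IE_2 (kJ/mol): Na 4562, N 2856, C 2353.
So the second ionization energies run C < N < Na.

C, N, Na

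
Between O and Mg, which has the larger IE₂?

O

The second ionization energy removes an electron from the +1 ion. For each element: O⁺ still has 5 valence electrons; Mg⁺ still has 1 valence electron.
All are still removing valence electrons, so compare the +1 ions as you would atoms: IE_2 generally rises across a period (higher Z_eff) and falls down a group (larger shell), subject to the usual subshell exceptions.
Valence configurations: O⁺ [He]2s²2p³, Mg⁺ [Ne]3s¹.
Tabulated IE_2 (kJ/mol): O 3388, Mg 1451.
Overall IE_2 order: Mg < O.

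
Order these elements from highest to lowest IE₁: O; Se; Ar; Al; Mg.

Ar > O > Se > Mg > Al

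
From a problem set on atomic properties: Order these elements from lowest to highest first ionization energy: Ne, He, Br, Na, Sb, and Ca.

Na, Ca, Sb, Br, Ne, He

He is in period 1, group 18; Ne is in period 2, group 18; Na is in period 3, group 1; Ca is in period 4, group 2; Br is in period 4, group 17; Sb is in period 5, group 15.
First ionization energy rises across a period (greater Z_eff holds electrons more tightly) and falls down a group (valence electrons are farther from the nucleus).
Here both period and group differ, so the two effects have to be weighed against each other.
Ca > Na: the two effects oppose for this pair; the across-period effect wins (590 vs 496 kJ/mol).
Sb > Ca: the two effects oppose for this pair; the across-period effect wins (831 vs 590 kJ/mol).
Br > Sb: both effects reinforce here, so Br is clearly the higher of the two.
Ne > Br: both effects reinforce here, so Ne is clearly the higher of the two.
He > Ne: they share group 18; the group trend gives He the larger value.
For reference (kJ/mol): He 2372, Ne 2081, Na 496, Ca 590, Br 1140, Sb 831.
So from lowest to highest: Na < Ca < Sb < Br < Ne < He.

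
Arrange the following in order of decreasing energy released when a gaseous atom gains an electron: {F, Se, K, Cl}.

F is in period 2, group 17; Cl is in period 3, group 17; K is in period 4, group 1; Se is in period 4, group 16.
EA tends to increase across a period and decrease down a group, though the pattern is less regular than for IE or radius.
These span different periods and groups, so the two trends combine.
Se > K: Se lies to the right of K in period 4, so the across-period effect alone puts Se higher.
F > Se: relative to Se, both the across-period and down-group shifts push F's electron affinity up.
Cl > F: this pair runs against the simple trend — see the exception note.
Note the exception: Cl has a higher electron affinity than F, contrary to the simple trend — F's small 2p subshell makes the incoming electron feel strong e⁻–e⁻ repulsion, so Cl actually releases more energy on gaining an electron.
For reference (kJ/mol): F 328, Cl 349, K 48, Se 195.
So from highest to lowest: Cl > F > Se > K.

Cl > F > Se > K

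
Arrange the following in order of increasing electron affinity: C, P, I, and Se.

P < C < Se < I

C is in period 2, group 14; P is in period 3, group 15; Se is in period 4, group 16; I is in period 5, group 17.
Atoms with high Z_eff and room in the valence shell (especially the halogens) have the most exothermic electron affinities.
A diagonal step moves right (one effect) and down (the opposite effect) at once.
C > P: the two effects oppose for this pair; the down-group effect wins (122 vs 72 kJ/mol).
Se > C: period and group pull opposite ways; the across-period shift dominates (195 vs 122 kJ/mol).
I > Se: the two effects oppose for this pair; the across-period effect wins (295 vs 195 kJ/mol).
Tabulated electron affinity (kJ/mol): C 122, P 72, Se 195, I 295.
So from lowest to highest: P < C < Se < I.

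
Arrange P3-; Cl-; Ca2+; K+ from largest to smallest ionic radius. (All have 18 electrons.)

P3- > Cl- > K+ > Ca2+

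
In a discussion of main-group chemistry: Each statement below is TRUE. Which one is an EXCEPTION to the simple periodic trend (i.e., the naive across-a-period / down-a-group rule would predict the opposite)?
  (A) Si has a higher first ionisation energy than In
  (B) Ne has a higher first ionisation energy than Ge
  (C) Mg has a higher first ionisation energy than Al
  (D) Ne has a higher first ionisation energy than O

(C)

The general trend: first ionisation energy increases across a period and decreases down a group.
(A) Si (period 3, group 14) vs In (period 5, group 13): the stated order agrees with the simple trend.
(B) Ne (period 2, group 18) vs Ge (period 4, group 14): the stated order agrees with the simple trend.
(C) Mg (period 3, group 2) vs Al (period 3, group 13): the stated order contradicts the simple trend.
(D) Ne (period 2, group 18) vs O (period 2, group 16): the stated order agrees with the simple trend.
The exception is (C): Al's single 3p electron is easier to remove than one from Mg's filled 3s².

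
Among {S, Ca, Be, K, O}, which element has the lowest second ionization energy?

Consider each +1 ion: S⁺ still has 5 valence electrons; Ca⁺ still has 1 valence electron; Be⁺ still has 1 valence electron; K⁺ is the bare [Ar] core; O⁺ still has 5 valence electrons.
Usually core removal costs more than valence removal, but here the competition is close: a tightly held n=2 valence electron can cost more to remove than an n=3 core electron, so the actual values have to decide it.
Valence configurations: S⁺ [Ne]3s²3p³, Ca⁺ [Ar]4s¹, Be⁺ [He]2s¹, O⁺ [He]2s²2p³.
Approximate IE_2 values (kJ/mol): S 2252, Ca 1145, Be 1757, K 3052, O 3388.
Overall IE_2 order: Ca < Be < S < K < O.

Ca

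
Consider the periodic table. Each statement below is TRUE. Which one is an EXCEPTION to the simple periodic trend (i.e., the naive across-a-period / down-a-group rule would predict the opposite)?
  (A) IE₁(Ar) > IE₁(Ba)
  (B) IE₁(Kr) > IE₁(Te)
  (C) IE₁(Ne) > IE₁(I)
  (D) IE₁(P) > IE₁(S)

(D)

The general trend: first ionization energy increases across a period and decreases down a group.
(A) Ar (period 3, group 18) vs Ba (period 6, group 2): the stated order agrees with the simple trend.
(B) Kr (period 4, group 18) vs Te (period 5, group 16): the stated order agrees with the simple trend.
(C) Ne (period 2, group 18) vs I (period 5, group 17): the stated order agrees with the simple trend.
(D) P (period 3, group 15) vs S (period 3, group 16): the stated order contradicts the simple trend.
The exception is (D): S (3p⁴) ionizes more easily than half-filled P (3p³) because the paired 3p electron in S is pushed out by e⁻–e⁻ repulsion.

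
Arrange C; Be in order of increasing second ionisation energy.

Be < C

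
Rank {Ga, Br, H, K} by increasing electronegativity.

K < Ga < H < Br

H is in period 1, group 1; K is in period 4, group 1; Ga is in period 4, group 13; Br is in period 4, group 17.
EN rises left→right (higher Z_eff, smaller atoms) and falls top→bottom (larger, more shielded atoms).
Here both period and group differ, so the two effects have to be weighed against each other.
Ga > K: Ga lies to the right of K in period 4, so the across-period effect alone puts Ga higher.
H > Ga: the two effects oppose for this pair; the down-group effect wins (2.20 vs 1.81).
Br > H: the two effects oppose for this pair; the across-period effect wins (2.96 vs 2.20).
Approximate values (Pauling): H 2.20, K 0.82, Ga 1.81, Br 2.96.
So from lowest to highest: K < Ga < H < Br.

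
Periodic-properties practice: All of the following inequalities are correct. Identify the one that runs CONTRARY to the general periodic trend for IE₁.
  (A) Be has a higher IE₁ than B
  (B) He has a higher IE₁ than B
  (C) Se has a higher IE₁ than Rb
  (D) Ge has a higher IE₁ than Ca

(A)

The general trend: IE₁ increases across a period and decreases down a group.
(A) Be (period 2, group 2) vs B (period 2, group 13): the stated order contradicts the simple trend.
(B) He (period 1, group 18) vs B (period 2, group 13): the stated order agrees with the simple trend.
(C) Se (period 4, group 16) vs Rb (period 5, group 1): the stated order agrees with the simple trend.
(D) Ge (period 4, group 14) vs Ca (period 4, group 2): the stated order agrees with the simple trend.
The exception is (A): removing B's lone 2p electron is easier than breaking Be's filled 2s².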